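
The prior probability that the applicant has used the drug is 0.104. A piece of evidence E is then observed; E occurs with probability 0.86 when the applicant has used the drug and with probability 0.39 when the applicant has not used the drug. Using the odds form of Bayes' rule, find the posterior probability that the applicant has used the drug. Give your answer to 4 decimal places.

Prior odds = 0.104/(1−0.104) = 0.11607.
Likelihood ratio for E = 0.86/0.39 = 2.2051.
Posterior odds = prior odds × LR = 0.25595.
Posterior probability = odds/(1+odds) = 0.25595/1.2560 = 0.2038.

Posterior probability ≈ 0.2038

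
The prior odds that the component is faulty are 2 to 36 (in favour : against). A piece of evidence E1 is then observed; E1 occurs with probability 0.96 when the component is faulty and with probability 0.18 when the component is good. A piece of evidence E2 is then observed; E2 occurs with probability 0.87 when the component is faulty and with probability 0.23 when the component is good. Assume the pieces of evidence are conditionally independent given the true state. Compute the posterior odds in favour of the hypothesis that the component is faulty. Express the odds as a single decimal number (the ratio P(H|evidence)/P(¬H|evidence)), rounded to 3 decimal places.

Prior odds = 2/36 = 0.055556.
Likelihood ratio for E1 = 0.96/0.18 = 5.3333.
Likelihood ratio for E2 = 0.87/0.23 = 3.7826.
Posterior odds = prior odds × LR₁ × LR₂ = 1.1208.

Posterior odds ≈ 1.121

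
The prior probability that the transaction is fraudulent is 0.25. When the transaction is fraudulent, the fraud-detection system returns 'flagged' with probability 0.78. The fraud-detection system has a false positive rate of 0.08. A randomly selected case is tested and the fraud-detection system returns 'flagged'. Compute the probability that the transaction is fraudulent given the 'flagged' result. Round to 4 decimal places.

P(H | E) ≈ 0.7647

Let H be the event that the transaction is fraudulent. P(H) = 0.25, so P(¬H) = 0.75. With E the 'flagged' result, P(E|H) = 0.78 and P(E|¬H) = 0.08.
P(E) = 0.78·0.25 + 0.08·0.75 = 0.19500 + 0.060000 = 0.25500.
By Bayes' theorem, P(H|E) = 0.19500 / 0.25500 = 0.7647.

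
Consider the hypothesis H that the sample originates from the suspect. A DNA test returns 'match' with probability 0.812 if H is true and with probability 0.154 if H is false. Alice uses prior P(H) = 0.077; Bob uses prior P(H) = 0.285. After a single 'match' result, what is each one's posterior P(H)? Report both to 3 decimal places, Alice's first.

The likelihood ratio for a 'match' result is 0.812/0.154 = 5.2727.
Alice: prior odds 0.077/0.923 = 0.083424; posterior odds 0.43987; posterior probability 0.305.
Bob: prior odds 0.285/0.715 = 0.39860; posterior odds 2.1017; posterior probability 0.678.

Alice: 0.305; Bob: 0.678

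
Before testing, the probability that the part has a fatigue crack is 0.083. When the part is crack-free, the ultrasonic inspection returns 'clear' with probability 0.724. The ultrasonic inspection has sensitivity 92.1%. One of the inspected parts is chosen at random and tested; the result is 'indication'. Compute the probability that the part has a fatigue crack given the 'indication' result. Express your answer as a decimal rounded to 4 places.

Write H for 'the part has a fatigue crack'. Prior odds H:¬H = 0.083/0.917 = 0.090513. For the 'indication' outcome, the likelihood ratio is 0.921/0.276 = 3.3370.
Posterior odds = 0.090513 × 3.3370 = 0.30204, so P(H|E) = 0.30204/(1+0.30204) = 0.2320.

P(H | E) ≈ 0.2320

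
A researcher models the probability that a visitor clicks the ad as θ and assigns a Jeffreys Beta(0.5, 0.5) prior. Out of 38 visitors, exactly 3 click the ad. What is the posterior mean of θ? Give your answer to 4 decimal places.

Posterior mean ≈ 0.0897

Observing 3 successes and 35 failures updates Beta(0.5, 0.5) by adding the success and failure counts to the two shape parameters: α = 0.5+3 = 3.5, β = 0.5+35 = 35.5.
Posterior mean = α/(α+β) = 3.5/39 = 0.0897.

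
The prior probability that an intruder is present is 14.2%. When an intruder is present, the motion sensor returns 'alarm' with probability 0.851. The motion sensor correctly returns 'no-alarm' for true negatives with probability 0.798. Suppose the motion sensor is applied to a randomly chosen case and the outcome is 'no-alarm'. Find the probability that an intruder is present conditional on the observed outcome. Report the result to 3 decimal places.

Write H for 'an intruder is present'. Prior odds H:¬H = 0.142/0.858 = 0.16550. For the 'no-alarm' outcome, the likelihood ratio is 0.149/0.798 = 0.18672.
Posterior odds = 0.16550 × 0.18672 = 0.030902, so P(H|E) = 0.030902/(1+0.030902) = 0.030.

P(H | E) ≈ 0.030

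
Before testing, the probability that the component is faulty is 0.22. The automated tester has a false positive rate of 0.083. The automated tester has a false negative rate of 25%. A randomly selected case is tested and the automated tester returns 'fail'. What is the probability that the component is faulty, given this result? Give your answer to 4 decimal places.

Write H for 'the component is faulty'. Prior odds H:¬H = 0.22/0.78 = 0.28205. For the 'fail' outcome, the likelihood ratio is 0.75/0.083 = 9.0361.
Posterior odds = 0.28205 × 9.0361 = 2.5487, so P(H|E) = 2.5487/(1+2.5487) = 0.7182.

P(H | E) ≈ 0.7182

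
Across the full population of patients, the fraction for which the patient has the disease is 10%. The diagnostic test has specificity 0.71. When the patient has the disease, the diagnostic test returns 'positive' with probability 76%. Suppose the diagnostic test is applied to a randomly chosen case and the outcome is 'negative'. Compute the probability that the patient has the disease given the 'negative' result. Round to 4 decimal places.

P(H | E) ≈ 0.0362

Write H for 'the patient has the disease'. Prior odds H:¬H = 0.1/0.9 = 0.11111. For the 'negative' outcome, the likelihood ratio is 0.24/0.71 = 0.33803.
Posterior odds = 0.11111 × 0.33803 = 0.037559, so P(H|E) = 0.037559/(1+0.037559) = 0.0362.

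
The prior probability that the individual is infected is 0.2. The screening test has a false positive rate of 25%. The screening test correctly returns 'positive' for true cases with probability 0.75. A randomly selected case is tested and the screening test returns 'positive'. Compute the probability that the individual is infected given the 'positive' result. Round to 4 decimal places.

P(H | E) ≈ 0.4286

Write H for 'the individual is infected'. Prior odds H:¬H = 0.2/0.8 = 0.25000. For the 'positive' outcome, the likelihood ratio is 0.75/0.25 = 3.0000.
Posterior odds = 0.25000 × 3.0000 = 0.75000, so P(H|E) = 0.75000/(1+0.75000) = 0.4286.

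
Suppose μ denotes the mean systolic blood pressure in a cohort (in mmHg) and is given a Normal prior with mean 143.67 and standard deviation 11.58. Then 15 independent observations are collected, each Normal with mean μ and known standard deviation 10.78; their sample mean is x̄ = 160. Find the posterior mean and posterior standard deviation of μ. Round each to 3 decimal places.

With known σ, the Normal prior is conjugate. Weight on the data is w = (n/σ²)/(n/σ² + 1/τ₀²) = 0.129078/(0.129078+0.00745732) = 0.94538.
Posterior mean = w·x̄ + (1−w)·μ₀ = 0.94538·160 + 0.054618·143.67 = 159.108. Posterior variance = 1/(0.129078+0.00745732) = 7.32409, so SD = 2.706.

Posterior mean ≈ 159.108; posterior SD ≈ 2.706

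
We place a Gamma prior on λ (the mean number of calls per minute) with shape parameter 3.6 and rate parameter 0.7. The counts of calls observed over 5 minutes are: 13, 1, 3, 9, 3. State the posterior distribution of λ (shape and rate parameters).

Posterior: Gamma(shape=32.6, rate=5.7)

The Poisson likelihood adds the total count to the shape and the number of exposure periods to the rate. Here ∑xᵢ = 29 and n = 5, so shape 3.6→32.6 and rate 0.7→5.7.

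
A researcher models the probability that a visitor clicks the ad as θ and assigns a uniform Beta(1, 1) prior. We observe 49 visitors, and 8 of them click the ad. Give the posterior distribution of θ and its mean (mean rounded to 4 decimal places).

The binomial likelihood is conjugate to the Beta prior: with 8 successes and 41 failures, the posterior is Beta(1+8, 1+41) = Beta(9, 42).
Posterior mean = α/(α+β) = 9/51 = 0.1765.

Posterior: Beta(9, 42); mean ≈ 0.1765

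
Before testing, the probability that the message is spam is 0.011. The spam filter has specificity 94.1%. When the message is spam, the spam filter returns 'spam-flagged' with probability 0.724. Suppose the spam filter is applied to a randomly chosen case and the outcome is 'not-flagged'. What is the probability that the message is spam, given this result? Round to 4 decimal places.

Write H for 'the message is spam'. Prior odds H:¬H = 0.011/0.989 = 0.011122. For the 'not-flagged' outcome, the likelihood ratio is 0.276/0.941 = 0.29330.
Posterior odds = 0.011122 × 0.29330 = 0.0032622, so P(H|E) = 0.0032622/(1+0.0032622) = 0.0033.

P(H | E) ≈ 0.0033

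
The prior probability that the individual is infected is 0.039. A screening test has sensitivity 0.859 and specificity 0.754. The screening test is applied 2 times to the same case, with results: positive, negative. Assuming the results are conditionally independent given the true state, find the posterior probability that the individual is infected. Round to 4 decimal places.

Posterior P(H) ≈ 0.0258

Let H be the event that the individual is infected; start with P(H) = 0.039. P('positive'|H) = 0.859, P('positive'|¬H) = 0.246.
Update on result 1 ('positive'): P(H) ← 0.859·0.0390 / (0.859·0.0390 + 0.246·0.9610) = 0.033501/0.26991 = 0.1241.
Update on result 2 ('negative'): P(H) ← 0.141·0.1241 / (0.141·0.1241 + 0.754·0.8759) = 0.017501/0.67791 = 0.0258.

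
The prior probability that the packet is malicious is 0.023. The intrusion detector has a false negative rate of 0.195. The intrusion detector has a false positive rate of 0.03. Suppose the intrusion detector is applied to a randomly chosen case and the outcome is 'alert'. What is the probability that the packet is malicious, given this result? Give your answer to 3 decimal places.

P(H | E) ≈ 0.387

Let H be the event that the packet is malicious. P(H) = 0.023, so P(¬H) = 0.977. With E the 'alert' result, P(E|H) = 0.805 and P(E|¬H) = 0.03.
P(E) = 0.805·0.023 + 0.03·0.977 = 0.018515 + 0.029310 = 0.047825.
By Bayes' theorem, P(H|E) = 0.018515 / 0.047825 = 0.387.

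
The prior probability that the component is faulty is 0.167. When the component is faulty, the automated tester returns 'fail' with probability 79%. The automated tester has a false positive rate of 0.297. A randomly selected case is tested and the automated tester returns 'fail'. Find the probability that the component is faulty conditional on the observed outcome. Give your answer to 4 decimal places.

Let H be the event that the component is faulty. P(H) = 0.167, so P(¬H) = 0.833. With E the 'fail' result, P(E|H) = 0.79 and P(E|¬H) = 0.297.
P(E) = 0.79·0.167 + 0.297·0.833 = 0.13193 + 0.24740 = 0.37933.
By Bayes' theorem, P(H|E) = 0.13193 / 0.37933 = 0.3478.

P(H | E) ≈ 0.3478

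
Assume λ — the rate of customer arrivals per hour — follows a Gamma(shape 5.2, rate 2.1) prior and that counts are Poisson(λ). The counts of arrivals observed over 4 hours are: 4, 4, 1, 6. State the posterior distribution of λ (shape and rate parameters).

Posterior: Gamma(shape=20.2, rate=6.1)

The Poisson likelihood adds the total count to the shape and the number of exposure periods to the rate. Here ∑xᵢ = 15 and n = 4, so shape 5.2→20.2 and rate 2.1→6.1.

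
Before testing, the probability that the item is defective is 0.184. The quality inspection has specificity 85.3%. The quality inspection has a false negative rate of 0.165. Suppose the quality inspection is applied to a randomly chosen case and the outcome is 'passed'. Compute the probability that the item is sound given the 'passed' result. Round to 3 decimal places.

Let H be the event that the item is defective. P(H) = 0.184, so P(¬H) = 0.816. With E the 'passed' result, P(E|H) = 0.165 and P(E|¬H) = 0.853.
P(E) = 0.165·0.184 + 0.853·0.816 = 0.030360 + 0.69605 = 0.72641.
By Bayes' theorem, P(H|E) = 0.030360 / 0.72641 = 0.042. Hence P(¬H|E) = 1 − 0.042 = 0.958.

P(¬H | E) ≈ 0.958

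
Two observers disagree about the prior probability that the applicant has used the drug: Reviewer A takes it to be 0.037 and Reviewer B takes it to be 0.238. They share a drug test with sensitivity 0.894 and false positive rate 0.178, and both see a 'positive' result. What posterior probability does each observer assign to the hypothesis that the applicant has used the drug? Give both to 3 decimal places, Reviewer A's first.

Reviewer A: 0.162; Reviewer B: 0.611

The likelihood ratio for a 'positive' result is 0.894/0.178 = 5.0225.
Reviewer A: prior odds 0.037/0.963 = 0.038422; posterior odds 0.19297; posterior probability 0.162.
Reviewer B: prior odds 0.238/0.762 = 0.31234; posterior odds 1.5687; posterior probability 0.611.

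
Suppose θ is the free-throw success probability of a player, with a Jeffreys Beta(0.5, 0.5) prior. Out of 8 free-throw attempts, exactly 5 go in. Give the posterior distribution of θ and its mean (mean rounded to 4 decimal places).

The binomial likelihood is conjugate to the Beta prior: with 5 successes and 3 failures, the posterior is Beta(0.5+5, 0.5+3) = Beta(5.5, 3.5).
E[θ | data] = 5.5/(5.5+3.5) = 0.6111.

Posterior: Beta(5.5, 3.5); mean ≈ 0.6111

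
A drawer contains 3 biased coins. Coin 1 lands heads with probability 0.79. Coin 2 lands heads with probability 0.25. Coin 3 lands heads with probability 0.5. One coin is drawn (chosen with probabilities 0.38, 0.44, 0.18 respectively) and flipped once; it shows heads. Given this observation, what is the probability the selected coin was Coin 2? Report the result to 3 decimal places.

P(heads|C1) = 0.79; P(heads|C2) = 0.25; P(heads|C3) = 0.5.
Prior × likelihood for each source: 0.38·0.79=0.3002, 0.44·0.25=0.1100, 0.18·0.5=0.09000. Summing gives P(heads) = 0.50020.
P(Coin 2 | heads) = 0.1100 / 0.50020 = 0.220.

Posterior probability ≈ 0.220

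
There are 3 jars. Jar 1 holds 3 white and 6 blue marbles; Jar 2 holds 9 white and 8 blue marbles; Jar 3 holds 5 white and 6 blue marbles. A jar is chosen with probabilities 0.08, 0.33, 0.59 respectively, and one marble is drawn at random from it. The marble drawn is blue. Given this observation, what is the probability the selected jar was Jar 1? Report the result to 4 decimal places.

P(blue|Jar 1) = 0.6667; P(blue|Jar 2) = 0.4706; P(blue|Jar 3) = 0.5455.
Prior × likelihood for each source: 0.08·0.6667=0.05333, 0.33·0.4706=0.1553, 0.59·0.5455=0.3218. Summing gives P(blue) = 0.53045.
P(Jar 1 | blue) = 0.05333 / 0.53045 = 0.1005.

Posterior probability ≈ 0.1005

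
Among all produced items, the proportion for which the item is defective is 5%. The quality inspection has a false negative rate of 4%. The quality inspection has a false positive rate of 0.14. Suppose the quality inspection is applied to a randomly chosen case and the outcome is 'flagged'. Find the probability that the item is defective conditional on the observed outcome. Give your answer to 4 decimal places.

P(H | E) ≈ 0.2652

Let H be the event that the item is defective. P(H) = 0.05, so P(¬H) = 0.95. With E the 'flagged' result, P(E|H) = 0.96 and P(E|¬H) = 0.14.
P(E) = 0.96·0.05 + 0.14·0.95 = 0.048000 + 0.13300 = 0.18100.
By Bayes' theorem, P(H|E) = 0.048000 / 0.18100 = 0.2652.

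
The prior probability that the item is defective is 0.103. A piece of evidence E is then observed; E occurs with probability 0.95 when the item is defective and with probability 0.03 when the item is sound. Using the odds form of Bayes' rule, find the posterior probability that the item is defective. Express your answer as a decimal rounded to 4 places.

Prior odds = 0.103/(1−0.103) = 0.11483.
Likelihood ratio for E = 0.95/0.03 = 31.667.
Posterior odds = prior odds × LR = 3.6362.
Posterior probability = odds/(1+odds) = 3.6362/4.6362 = 0.7843.

Posterior probability ≈ 0.7843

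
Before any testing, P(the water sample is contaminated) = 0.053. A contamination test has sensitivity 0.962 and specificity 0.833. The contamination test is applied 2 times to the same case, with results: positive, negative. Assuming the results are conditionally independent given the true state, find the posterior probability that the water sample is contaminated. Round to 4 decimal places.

Posterior P(H) ≈ 0.0145

Let H be the event that the water sample is contaminated; start with P(H) = 0.053. P('positive'|H) = 0.962, P('positive'|¬H) = 0.167.
Update on result 1 ('positive'): P(H) ← 0.962·0.0530 / (0.962·0.0530 + 0.167·0.9470) = 0.050986/0.20914 = 0.2438.
Update on result 2 ('negative'): P(H) ← 0.038·0.2438 / (0.038·0.2438 + 0.833·0.7562) = 0.0092642/0.63918 = 0.0145.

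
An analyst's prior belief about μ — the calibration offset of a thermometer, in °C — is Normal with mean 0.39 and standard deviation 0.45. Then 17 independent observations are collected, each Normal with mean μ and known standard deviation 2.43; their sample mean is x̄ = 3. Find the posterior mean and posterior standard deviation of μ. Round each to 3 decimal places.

Posterior mean ≈ 1.351; posterior SD ≈ 0.358

With known σ, the Normal prior is conjugate. Weight on the data is w = (n/σ²)/(n/σ² + 1/τ₀²) = 2.87896/(2.87896+4.93827) = 0.36828.
Posterior mean = w·x̄ + (1−w)·μ₀ = 0.36828·3 + 0.63172·0.39 = 1.351. Posterior variance = 1/(2.87896+4.93827) = 0.127922, so SD = 0.358.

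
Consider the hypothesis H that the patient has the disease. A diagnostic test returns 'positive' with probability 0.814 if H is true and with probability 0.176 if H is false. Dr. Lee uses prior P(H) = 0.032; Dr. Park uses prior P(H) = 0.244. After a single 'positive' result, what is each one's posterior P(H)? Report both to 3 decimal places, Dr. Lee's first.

The likelihood ratio for a 'positive' result is 0.814/0.176 = 4.6250.
Dr. Lee: prior odds 0.032/0.968 = 0.033058; posterior odds 0.15289; posterior probability 0.133.
Dr. Park: prior odds 0.244/0.756 = 0.32275; posterior odds 1.4927; posterior probability 0.599.

Dr. Lee: 0.133; Dr. Park: 0.599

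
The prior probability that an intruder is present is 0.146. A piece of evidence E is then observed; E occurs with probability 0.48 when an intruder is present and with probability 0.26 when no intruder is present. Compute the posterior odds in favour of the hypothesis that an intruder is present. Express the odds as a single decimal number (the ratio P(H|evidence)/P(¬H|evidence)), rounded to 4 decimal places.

Prior odds = 0.146/(1−0.146) = 0.17096.
Likelihood ratio for E = 0.48/0.26 = 1.8462.
Posterior odds = prior odds × LR = 0.31562.

Posterior odds ≈ 0.3156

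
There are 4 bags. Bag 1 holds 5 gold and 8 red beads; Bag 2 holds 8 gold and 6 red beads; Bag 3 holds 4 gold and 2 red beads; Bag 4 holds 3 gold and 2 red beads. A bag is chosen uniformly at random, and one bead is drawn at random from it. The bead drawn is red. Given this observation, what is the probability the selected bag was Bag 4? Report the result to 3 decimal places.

Tabulate prior·likelihood by source: [1] prior 0.25, lik 0.6154, product 0.1538; [2] prior 0.25, lik 0.4286, product 0.1071; [3] prior 0.25, lik 0.3333, product 0.08333; [4] prior 0.25, lik 0.4, product 0.1000.
Normalizing constant = 0.44432; the posterior for Bag 4 is its product over the sum, 0.1000/0.44432 = 0.225.

Posterior probability ≈ 0.225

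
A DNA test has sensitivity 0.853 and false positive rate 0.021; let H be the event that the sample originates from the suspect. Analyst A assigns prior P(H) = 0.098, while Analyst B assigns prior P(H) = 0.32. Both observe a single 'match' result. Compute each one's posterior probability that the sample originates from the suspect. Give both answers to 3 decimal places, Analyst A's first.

Analyst A: 0.815; Analyst B: 0.950

The likelihood ratio for a 'match' result is 0.853/0.021 = 40.619.
Analyst A: prior odds 0.098/0.902 = 0.10865; posterior odds 4.4132; posterior probability 0.815.
Analyst B: prior odds 0.32/0.68 = 0.47059; posterior odds 19.115; posterior probability 0.950.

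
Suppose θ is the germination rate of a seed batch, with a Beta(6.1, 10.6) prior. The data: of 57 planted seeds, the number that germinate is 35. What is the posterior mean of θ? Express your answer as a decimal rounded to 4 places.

The binomial likelihood is conjugate to the Beta prior: with 35 successes and 22 failures, the posterior is Beta(6.1+35, 10.6+22) = Beta(41.1, 32.6).
Posterior mean = α/(α+β) = 41.1/73.7 = 0.5577.

Posterior mean ≈ 0.5577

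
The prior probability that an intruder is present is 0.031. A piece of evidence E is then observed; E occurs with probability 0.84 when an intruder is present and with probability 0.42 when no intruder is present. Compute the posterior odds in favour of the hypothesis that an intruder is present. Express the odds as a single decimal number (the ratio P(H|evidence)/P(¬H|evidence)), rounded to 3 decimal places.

Prior odds = 0.031/(1−0.031) = 0.031992.
Likelihood ratio for E = 0.84/0.42 = 2.0000.
Posterior odds = prior odds × LR = 0.063983.

Posterior odds ≈ 0.064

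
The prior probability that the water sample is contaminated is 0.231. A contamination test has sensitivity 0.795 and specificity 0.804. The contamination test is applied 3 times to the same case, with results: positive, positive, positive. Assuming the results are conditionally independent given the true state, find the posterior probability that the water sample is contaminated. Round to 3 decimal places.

Let H be the event that the water sample is contaminated; start with P(H) = 0.231. P('positive'|H) = 0.795, P('positive'|¬H) = 0.196.
Update on result 1 ('positive'): P(H) ← 0.795·0.2310 / (0.795·0.2310 + 0.196·0.7690) = 0.18365/0.33437 = 0.5492.
Update on result 2 ('positive'): P(H) ← 0.795·0.5492 / (0.795·0.5492 + 0.196·0.4508) = 0.43664/0.52499 = 0.8317.
Update on result 3 ('positive'): P(H) ← 0.795·0.8317 / (0.795·0.8317 + 0.196·0.1683) = 0.66121/0.69419 = 0.9525.

Posterior P(H) ≈ 0.952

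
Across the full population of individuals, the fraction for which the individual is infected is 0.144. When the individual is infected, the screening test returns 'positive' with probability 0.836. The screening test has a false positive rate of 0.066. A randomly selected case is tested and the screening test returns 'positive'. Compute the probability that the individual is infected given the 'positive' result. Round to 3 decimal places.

P(H | E) ≈ 0.681

Let H be the event that the individual is infected. P(H) = 0.144, so P(¬H) = 0.856. With E the 'positive' result, P(E|H) = 0.836 and P(E|¬H) = 0.066.
P(E) = 0.836·0.144 + 0.066·0.856 = 0.12038 + 0.056496 = 0.17688.
By Bayes' theorem, P(H|E) = 0.12038 / 0.17688 = 0.681.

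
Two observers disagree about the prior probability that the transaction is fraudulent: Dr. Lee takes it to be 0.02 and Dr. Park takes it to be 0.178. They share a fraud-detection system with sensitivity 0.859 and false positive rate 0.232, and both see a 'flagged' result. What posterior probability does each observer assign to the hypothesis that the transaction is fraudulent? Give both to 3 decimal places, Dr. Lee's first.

Dr. Lee: 0.070; Dr. Park: 0.445

P('+'|H) = 0.859, P('+'|¬H) = 0.232.
Dr. Lee: numerator 0.859·0.02 = 0.017180; evidence = 0.017180+0.232·0.98 = 0.24454; posterior = 0.070.
Dr. Park: numerator 0.859·0.178 = 0.15290; evidence = 0.15290+0.232·0.822 = 0.34361; posterior = 0.445.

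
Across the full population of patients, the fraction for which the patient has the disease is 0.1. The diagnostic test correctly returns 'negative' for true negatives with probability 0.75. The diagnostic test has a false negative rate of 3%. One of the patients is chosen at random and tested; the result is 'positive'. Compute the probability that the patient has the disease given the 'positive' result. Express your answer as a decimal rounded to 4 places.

P(H | E) ≈ 0.3012

Let H be the event that the patient has the disease. P(H) = 0.1, so P(¬H) = 0.9. With E the 'positive' result, P(E|H) = 0.97 and P(E|¬H) = 0.25.
P(E) = 0.97·0.1 + 0.25·0.9 = 0.097000 + 0.22500 = 0.32200.
By Bayes' theorem, P(H|E) = 0.097000 / 0.32200 = 0.3012.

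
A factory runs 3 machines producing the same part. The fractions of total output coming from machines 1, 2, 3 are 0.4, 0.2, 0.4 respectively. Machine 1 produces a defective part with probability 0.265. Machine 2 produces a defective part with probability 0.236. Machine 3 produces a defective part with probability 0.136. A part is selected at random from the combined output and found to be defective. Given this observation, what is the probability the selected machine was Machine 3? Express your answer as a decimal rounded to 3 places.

Tabulate prior·likelihood by source: [1] prior 0.4, lik 0.265, product 0.1060; [2] prior 0.2, lik 0.236, product 0.04720; [3] prior 0.4, lik 0.136, product 0.05440.
Normalizing constant = 0.20760; the posterior for Machine 3 is its product over the sum, 0.05440/0.20760 = 0.262.

Posterior probability ≈ 0.262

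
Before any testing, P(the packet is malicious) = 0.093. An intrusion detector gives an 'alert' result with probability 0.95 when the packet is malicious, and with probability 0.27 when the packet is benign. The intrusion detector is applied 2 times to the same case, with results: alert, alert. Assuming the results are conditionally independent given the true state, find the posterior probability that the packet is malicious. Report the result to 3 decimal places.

Posterior P(H) ≈ 0.559

With H the event that the packet is malicious, the joint likelihood of the observed sequence is P(data|H) = 0.95·0.95 = 0.90250 and P(data|¬H) = 0.27·0.27 = 0.072900.
Bayes: P(H|data) = 0.093·0.90250 / (0.093·0.90250 + 0.907·0.072900) = 0.083932/0.15005 = 0.5594.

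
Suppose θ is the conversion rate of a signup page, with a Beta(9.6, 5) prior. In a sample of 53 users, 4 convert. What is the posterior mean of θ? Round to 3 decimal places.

Posterior mean ≈ 0.201

The binomial likelihood is conjugate to the Beta prior: with 4 successes and 49 failures, the posterior is Beta(9.6+4, 5+49) = Beta(13.6, 54).
E[θ | data] = 13.6/(13.6+54) = 0.201.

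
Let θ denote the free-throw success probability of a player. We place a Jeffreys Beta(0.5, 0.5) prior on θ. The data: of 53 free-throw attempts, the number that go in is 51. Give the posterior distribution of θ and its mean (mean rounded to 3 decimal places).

Posterior: Beta(51.5, 2.5); mean ≈ 0.954

The binomial likelihood is conjugate to the Beta prior: with 51 successes and 2 failures, the posterior is Beta(0.5+51, 0.5+2) = Beta(51.5, 2.5).
Posterior mean = α/(α+β) = 51.5/54 = 0.954.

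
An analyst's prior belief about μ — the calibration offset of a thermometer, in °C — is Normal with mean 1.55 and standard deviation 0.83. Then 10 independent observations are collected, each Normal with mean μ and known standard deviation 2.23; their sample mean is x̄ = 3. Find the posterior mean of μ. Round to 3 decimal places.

With known σ, the Normal prior is conjugate. Weight on the data is w = (n/σ²)/(n/σ² + 1/τ₀²) = 2.01090/(2.01090+1.45159) = 0.58077.
Posterior mean = w·x̄ + (1−w)·μ₀ = 0.58077·3 + 0.41923·1.55 = 2.392.

Posterior mean ≈ 2.392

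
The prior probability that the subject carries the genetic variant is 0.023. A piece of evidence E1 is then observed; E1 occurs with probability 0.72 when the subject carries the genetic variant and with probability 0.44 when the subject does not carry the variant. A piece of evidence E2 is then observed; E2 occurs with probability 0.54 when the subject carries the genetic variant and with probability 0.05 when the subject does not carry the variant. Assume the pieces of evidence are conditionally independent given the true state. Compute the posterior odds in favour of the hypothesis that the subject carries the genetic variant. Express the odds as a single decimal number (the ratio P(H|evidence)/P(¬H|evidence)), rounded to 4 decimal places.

Posterior odds ≈ 0.4160

Prior odds = 0.023/(1−0.023) = 0.023541.
Likelihood ratio for E1 = 0.72/0.44 = 1.6364.
Likelihood ratio for E2 = 0.54/0.05 = 10.800.
Posterior odds = prior odds × LR₁ × LR₂ = 0.41604.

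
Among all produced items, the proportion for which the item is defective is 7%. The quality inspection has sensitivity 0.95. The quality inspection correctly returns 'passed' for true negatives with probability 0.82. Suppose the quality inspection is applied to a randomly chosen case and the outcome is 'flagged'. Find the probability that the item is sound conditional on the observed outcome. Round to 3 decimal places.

Let H be the event that the item is defective. P(H) = 0.07, so P(¬H) = 0.93. With E the 'flagged' result, P(E|H) = 0.95 and P(E|¬H) = 0.18.
P(E) = 0.95·0.07 + 0.18·0.93 = 0.066500 + 0.16740 = 0.23390.
By Bayes' theorem, P(H|E) = 0.066500 / 0.23390 = 0.284. Hence P(¬H|E) = 1 − 0.284 = 0.716.

P(¬H | E) ≈ 0.716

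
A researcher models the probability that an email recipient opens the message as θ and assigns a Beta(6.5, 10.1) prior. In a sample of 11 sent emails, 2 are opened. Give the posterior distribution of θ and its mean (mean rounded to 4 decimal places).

Observing 2 successes and 9 failures updates Beta(6.5, 10.1) by adding the success and failure counts to the two shape parameters: α = 6.5+2 = 8.5, β = 10.1+9 = 19.1.
E[θ | data] = 8.5/(8.5+19.1) = 0.3080.

Posterior: Beta(8.5, 19.1); mean ≈ 0.3080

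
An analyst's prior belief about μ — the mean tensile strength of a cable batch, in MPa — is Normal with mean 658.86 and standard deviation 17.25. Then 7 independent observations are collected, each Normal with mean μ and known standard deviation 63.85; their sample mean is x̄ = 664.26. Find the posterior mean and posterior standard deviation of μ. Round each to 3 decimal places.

Posterior mean ≈ 660.686; posterior SD ≈ 14.034

With known σ, the Normal prior is conjugate. Weight on the data is w = (n/σ²)/(n/σ² + 1/τ₀²) = 0.00171702/(0.00171702+0.00336064) = 0.33815.
Posterior mean = w·x̄ + (1−w)·μ₀ = 0.33815·664.26 + 0.66185·658.86 = 660.686. Posterior variance = 1/(0.00171702+0.00336064) = 196.941, so SD = 14.034.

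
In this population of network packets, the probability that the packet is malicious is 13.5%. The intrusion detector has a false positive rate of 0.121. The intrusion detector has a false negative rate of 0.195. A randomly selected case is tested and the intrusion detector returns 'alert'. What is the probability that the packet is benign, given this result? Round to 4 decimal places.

Write H for 'the packet is malicious'. Prior odds H:¬H = 0.135/0.865 = 0.15607. For the 'alert' outcome, the likelihood ratio is 0.805/0.121 = 6.6529.
Posterior odds = 0.15607 × 6.6529 = 1.0383, so P(H|E) = 1.0383/(1+1.0383) = 0.5094. Then P(¬H|E) = 1 − 0.5094 = 0.4906.

P(¬H | E) ≈ 0.4906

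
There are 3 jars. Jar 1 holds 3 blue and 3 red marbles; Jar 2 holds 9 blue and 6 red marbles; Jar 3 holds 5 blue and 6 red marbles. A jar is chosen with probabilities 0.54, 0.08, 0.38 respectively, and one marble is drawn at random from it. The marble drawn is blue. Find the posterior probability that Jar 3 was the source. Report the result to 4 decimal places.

Posterior probability ≈ 0.3520

Tabulate prior·likelihood by source: [1] prior 0.54, lik 0.5, product 0.2700; [2] prior 0.08, lik 0.6, product 0.04800; [3] prior 0.38, lik 0.4545, product 0.1727.
Normalizing constant = 0.49073; the posterior for Jar 3 is its product over the sum, 0.1727/0.49073 = 0.3520.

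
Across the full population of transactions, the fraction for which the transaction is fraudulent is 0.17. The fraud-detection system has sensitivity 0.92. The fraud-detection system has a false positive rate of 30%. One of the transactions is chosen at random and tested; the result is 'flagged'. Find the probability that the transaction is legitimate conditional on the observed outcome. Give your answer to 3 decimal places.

P(¬H | E) ≈ 0.614

Write H for 'the transaction is fraudulent'. Prior odds H:¬H = 0.17/0.83 = 0.20482. For the 'flagged' outcome, the likelihood ratio is 0.92/0.3 = 3.0667.
Posterior odds = 0.20482 × 3.0667 = 0.62811, so P(H|E) = 0.62811/(1+0.62811) = 0.386. Then P(¬H|E) = 1 − 0.386 = 0.614.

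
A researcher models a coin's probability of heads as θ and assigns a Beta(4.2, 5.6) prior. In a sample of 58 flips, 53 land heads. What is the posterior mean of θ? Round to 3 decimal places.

Posterior mean ≈ 0.844

The binomial likelihood is conjugate to the Beta prior: with 53 successes and 5 failures, the posterior is Beta(4.2+53, 5.6+5) = Beta(57.2, 10.6).
Posterior mean = α/(α+β) = 57.2/67.8 = 0.844.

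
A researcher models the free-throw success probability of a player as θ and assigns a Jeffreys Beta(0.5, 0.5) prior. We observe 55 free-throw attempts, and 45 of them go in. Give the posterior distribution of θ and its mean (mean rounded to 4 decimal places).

Posterior: Beta(45.5, 10.5); mean ≈ 0.8125

Observing 45 successes and 10 failures updates Beta(0.5, 0.5) by adding the success and failure counts to the two shape parameters: α = 0.5+45 = 45.5, β = 0.5+10 = 10.5.
Posterior mean = α/(α+β) = 45.5/56 = 0.8125.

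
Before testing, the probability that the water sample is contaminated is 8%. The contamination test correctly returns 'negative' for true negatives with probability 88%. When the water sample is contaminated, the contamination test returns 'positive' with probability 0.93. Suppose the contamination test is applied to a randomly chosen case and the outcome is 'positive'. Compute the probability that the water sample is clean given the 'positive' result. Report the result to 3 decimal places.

Let H be the event that the water sample is contaminated. P(H) = 0.08, so P(¬H) = 0.92. With E the 'positive' result, P(E|H) = 0.93 and P(E|¬H) = 0.12.
P(E) = 0.93·0.08 + 0.12·0.92 = 0.074400 + 0.11040 = 0.18480.
By Bayes' theorem, P(H|E) = 0.074400 / 0.18480 = 0.403. Hence P(¬H|E) = 1 − 0.403 = 0.597.

P(¬H | E) ≈ 0.597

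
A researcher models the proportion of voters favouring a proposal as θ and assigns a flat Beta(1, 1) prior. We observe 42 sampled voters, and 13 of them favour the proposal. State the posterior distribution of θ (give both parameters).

Posterior: Beta(14, 30)

Observing 13 successes and 29 failures updates Beta(1, 1) by adding the success and failure counts to the two shape parameters: α = 1+13 = 14, β = 1+29 = 30.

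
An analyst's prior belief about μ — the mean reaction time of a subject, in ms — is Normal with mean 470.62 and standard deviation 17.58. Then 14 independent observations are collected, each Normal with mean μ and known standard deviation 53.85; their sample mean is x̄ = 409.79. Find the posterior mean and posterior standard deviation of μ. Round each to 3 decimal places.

Posterior mean ≈ 434.199; posterior SD ≈ 11.136

Prior precision 1/τ₀² = 1/17.58² = 0.00323566; data precision n/σ² = 14/53.85² = 0.00482788.
Posterior precision = 0.00323566 + 0.00482788 = 0.00806354, giving posterior SD = 1/√0.00806354 = 11.136.
Posterior mean = (0.00323566·470.62 + 0.00482788·409.79) / 0.00806354 = 434.199.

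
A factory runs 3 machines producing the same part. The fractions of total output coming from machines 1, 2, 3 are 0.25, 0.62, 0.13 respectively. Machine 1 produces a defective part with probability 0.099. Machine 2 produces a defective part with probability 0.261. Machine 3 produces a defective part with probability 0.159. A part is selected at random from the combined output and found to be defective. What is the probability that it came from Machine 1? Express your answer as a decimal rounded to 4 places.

Posterior probability ≈ 0.1194

P(defective|M1) = 0.099; P(defective|M2) = 0.261; P(defective|M3) = 0.159.
Prior × likelihood for each source: 0.25·0.099=0.02475, 0.62·0.261=0.1618, 0.13·0.159=0.02067. Summing gives P(defective) = 0.20724.
P(Machine 1 | defective) = 0.02475 / 0.20724 = 0.1194.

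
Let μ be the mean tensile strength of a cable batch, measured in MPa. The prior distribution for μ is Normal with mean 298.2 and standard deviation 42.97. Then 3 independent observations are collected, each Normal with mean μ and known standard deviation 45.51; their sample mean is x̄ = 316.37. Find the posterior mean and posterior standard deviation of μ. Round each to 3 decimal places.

Prior precision 1/τ₀² = 1/42.97² = 0.00054159; data precision n/σ² = 3/45.51² = 0.00144846.
Posterior precision = 0.00054159 + 0.00144846 = 0.00199005, giving posterior SD = 1/√0.00199005 = 22.416.
Posterior mean = (0.00054159·298.2 + 0.00144846·316.37) / 0.00199005 = 311.425.

Posterior mean ≈ 311.425; posterior SD ≈ 22.416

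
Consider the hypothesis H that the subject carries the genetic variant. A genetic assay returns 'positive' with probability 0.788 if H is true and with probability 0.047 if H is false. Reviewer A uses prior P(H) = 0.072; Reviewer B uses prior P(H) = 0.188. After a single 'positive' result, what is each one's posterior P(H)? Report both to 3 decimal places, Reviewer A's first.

The likelihood ratio for a 'positive' result is 0.788/0.047 = 16.766.
Reviewer A: prior odds 0.072/0.928 = 0.077586; posterior odds 1.3008; posterior probability 0.565.
Reviewer B: prior odds 0.188/0.812 = 0.23153; posterior odds 3.8818; posterior probability 0.795.

Reviewer A: 0.565; Reviewer B: 0.795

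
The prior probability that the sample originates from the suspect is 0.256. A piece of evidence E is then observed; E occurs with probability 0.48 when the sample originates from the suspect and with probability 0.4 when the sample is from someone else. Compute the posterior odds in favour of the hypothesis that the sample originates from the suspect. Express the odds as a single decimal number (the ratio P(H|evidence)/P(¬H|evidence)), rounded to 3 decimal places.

Posterior odds ≈ 0.413

Prior odds = 0.256/(1−0.256) = 0.34409.
Likelihood ratio for E = 0.48/0.4 = 1.2000.
Posterior odds = prior odds × LR = 0.41290.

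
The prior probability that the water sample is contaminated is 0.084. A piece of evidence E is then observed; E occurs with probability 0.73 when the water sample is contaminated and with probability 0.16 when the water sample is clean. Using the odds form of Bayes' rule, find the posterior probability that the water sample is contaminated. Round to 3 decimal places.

Prior odds = 0.084/(1−0.084) = 0.091703.
Likelihood ratio for E = 0.73/0.16 = 4.5625.
Posterior odds = prior odds × LR = 0.41840.
Posterior probability = odds/(1+odds) = 0.41840/1.4184 = 0.295.

Posterior probability ≈ 0.295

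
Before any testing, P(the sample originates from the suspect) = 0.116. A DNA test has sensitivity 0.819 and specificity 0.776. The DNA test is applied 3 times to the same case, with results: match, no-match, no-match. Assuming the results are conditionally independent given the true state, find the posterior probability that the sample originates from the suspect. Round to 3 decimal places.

Let H be the event that the sample originates from the suspect; start with P(H) = 0.116. P('match'|H) = 0.819, P('match'|¬H) = 0.224.
Update on result 1 ('match'): P(H) ← 0.819·0.1160 / (0.819·0.1160 + 0.224·0.8840) = 0.095004/0.29302 = 0.3242.
Update on result 2 ('no-match'): P(H) ← 0.181·0.3242 / (0.181·0.3242 + 0.776·0.6758) = 0.058684/0.58309 = 0.1006.
Update on result 3 ('no-match'): P(H) ← 0.181·0.1006 / (0.181·0.1006 + 0.776·0.8994) = 0.018217/0.71612 = 0.0254.

Posterior P(H) ≈ 0.025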